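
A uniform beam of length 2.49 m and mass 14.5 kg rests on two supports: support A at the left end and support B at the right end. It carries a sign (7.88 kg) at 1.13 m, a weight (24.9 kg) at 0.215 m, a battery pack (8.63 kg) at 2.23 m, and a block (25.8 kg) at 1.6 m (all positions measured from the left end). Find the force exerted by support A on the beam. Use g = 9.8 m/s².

Choose support B as the axis so its reaction then has zero moment arm.
Beam weight: 14.5 × 9.8 = 142.1 N down at 1.245 m → arm 1.245 m, τ = 142.1 × 1.245 = 176.9 N·m counterclockwise.
Sign: 7.88 × 9.8 = 77.22 N down at 1.13 m → arm 1.36 m, τ = 77.22 × 1.36 = 105 N·m counterclockwise.
Weight: 24.9 × 9.8 = 244 N down at 0.215 m → arm 2.275 m, τ = 244 × 2.275 = 555.1 N·m counterclockwise.
Battery pack: 8.63 × 9.8 = 84.57 N down at 2.23 m → arm 0.26 m, τ = 84.57 × 0.26 = 21.99 N·m counterclockwise.
Block: 25.8 × 9.8 = 252.8 N down at 1.6 m → arm 0.89 m, τ = 252.8 × 0.89 = 225 N·m counterclockwise.
Net load moment about support B = 1084 N·m counterclockwise.
Reaction R at support A is upward at 0 m, arm 2.49 m → moment R × 2.49 clockwise.
For rotational equilibrium, R × 2.49 = 1084, so R = 435 N.

R_A ≈ 435 N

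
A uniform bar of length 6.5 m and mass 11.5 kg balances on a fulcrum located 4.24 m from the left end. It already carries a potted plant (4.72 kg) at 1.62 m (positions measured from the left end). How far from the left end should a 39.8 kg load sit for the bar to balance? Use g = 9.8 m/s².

Sum moments about the fulcrum (at 4.24 m from the left end) (the support reaction has zero arm there).
Beam weight: 11.5 × 9.8 = 112.7 N down at 3.25 m → arm 0.99 m, τ = 112.7 × 0.99 = 111.6 N·m counterclockwise.
Potted plant: 4.72 × 9.8 = 46.26 N down at 1.62 m → arm 2.62 m, τ = 46.26 × 2.62 = 121.2 N·m counterclockwise.
Net moment of existing loads = 232.8 N·m counterclockwise.
The load weighs 39.8 × 9.8 = 390 N and must supply an equal clockwise moment, so its lever arm about the fulcrum is 232.8 / 390 = 0.597 m.
That puts it at 4.24 + 0.597 = 4.84 m from the left end.

x ≈ 4.84 m from the left end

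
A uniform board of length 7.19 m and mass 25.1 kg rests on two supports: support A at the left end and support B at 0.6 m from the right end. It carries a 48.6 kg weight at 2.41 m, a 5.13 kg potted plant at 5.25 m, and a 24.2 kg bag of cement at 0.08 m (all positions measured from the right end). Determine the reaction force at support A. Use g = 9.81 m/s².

R_A ≈ 260 N

Taking torques about support B:
Beam weight: 25.1 × 9.81 = 246.2 N down at 3.595 m → arm 2.995 m, τ = 246.2 × 2.995 = 737.4 N·m counterclockwise.
Weight: 48.6 × 9.81 = 476.8 N down at 2.41 m → arm 1.81 m, τ = 476.8 × 1.81 = 863 N·m counterclockwise.
Potted plant: 5.13 × 9.81 = 50.33 N down at 5.25 m → arm 4.65 m, τ = 50.33 × 4.65 = 234 N·m counterclockwise.
Bag of cement: 24.2 × 9.81 = 237.4 N down at 0.08 m → arm 0.52 m, τ = 237.4 × 0.52 = 123.4 N·m clockwise.
Net load moment about support B = 1711 N·m counterclockwise.
Reaction R at support A is upward at 7.19 m, arm 6.59 m → moment R × 6.59 clockwise.
Στ = 0 ⇒ R × 6.59 = 1711 ⇒ R = 260 N.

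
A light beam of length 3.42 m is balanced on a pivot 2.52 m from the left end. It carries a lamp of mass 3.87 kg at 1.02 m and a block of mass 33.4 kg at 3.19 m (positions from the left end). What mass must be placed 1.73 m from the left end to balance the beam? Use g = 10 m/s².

m ≈ 21 kg

Sum moments about the pivot (at 2.52 m from the left end) (the support reaction has zero arm there).
Lamp: 3.87 × 10 = 38.7 N down at 1.02 m → arm 1.5 m, τ = 38.7 × 1.5 = 58.05 N·m counterclockwise.
Block: 33.4 × 10 = 334 N down at 3.19 m → arm 0.67 m, τ = 334 × 0.67 = 223.8 N·m clockwise.
Net moment of known loads = 165.8 N·m clockwise.
An unknown mass m at 1.73 m has arm 0.79 m; its moment is m·g·0.79 counterclockwise.
For rotational equilibrium, m × 10 × 0.79 = 165.8, so m = 165.8 / (10 × 0.79) = 21 kg.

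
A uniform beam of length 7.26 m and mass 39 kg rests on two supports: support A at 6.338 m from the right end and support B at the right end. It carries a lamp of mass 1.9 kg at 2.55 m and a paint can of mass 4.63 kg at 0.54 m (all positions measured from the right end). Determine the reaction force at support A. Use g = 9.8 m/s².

Taking torques about support B:
Beam weight: 39 × 9.8 = 382.2 N down at 3.63 m → arm 3.63 m, τ = 382.2 × 3.63 = 1387 N·m counterclockwise.
Lamp: 1.9 × 9.8 = 18.62 N down at 2.55 m → arm 2.55 m, τ = 18.62 × 2.55 = 47.48 N·m counterclockwise.
Paint can: 4.63 × 9.8 = 45.37 N down at 0.54 m → arm 0.54 m, τ = 45.37 × 0.54 = 24.5 N·m counterclockwise.
Net load moment about support B = 1459 N·m counterclockwise.
Reaction R at support A is upward at 6.338 m, arm 6.338 m → moment R × 6.338 clockwise.
Στ = 0 ⇒ R × 6.338 = 1459 ⇒ R = 230 N.

R_A ≈ 230 N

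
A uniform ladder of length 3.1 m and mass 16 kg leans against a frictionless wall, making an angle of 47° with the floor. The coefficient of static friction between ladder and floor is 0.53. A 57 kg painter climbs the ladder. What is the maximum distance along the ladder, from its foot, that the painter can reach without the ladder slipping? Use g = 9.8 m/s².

d ≈ 1.82 m

Take moments about the foot of the ladder.
Ladder weight 16×9.8 = 156.8 N acts at 1.55 m along the ladder; its horizontal arm is 1.55·cos47° = 1.057 m → τ = 165.7 N·m clockwise.
Painter weight 57×9.8 = 558.6 N at distance d → arm d·cos47° → τ = 558.6·d·0.682 clockwise.
Wall normal N at the top has arm L sinθ = 2.267 m counterclockwise, so Στ = 0 gives N·2.267 = 165.7 + 381·d.
ΣFy = 0 ⇒ N_floor = 715.4 N, so the maximum friction is μ_s·N_floor = 0.53×715.4 = 379.2 N. ΣFx = 0 ⇒ N_wall = f, so at the slipping point N = 379.2 N.
Substituting: 379.2×2.267 = 165.7 + 381·d ⇒ d = (859.6 − 165.7) / 381 = 1.82 m.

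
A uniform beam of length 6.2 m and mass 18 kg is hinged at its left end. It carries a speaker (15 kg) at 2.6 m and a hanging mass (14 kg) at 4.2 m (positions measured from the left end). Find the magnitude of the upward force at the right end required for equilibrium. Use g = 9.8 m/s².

About the left end:
Beam weight: 18 × 9.8 = 176.4 N down at 3.1 m → arm 3.1 m, τ = 176.4 × 3.1 = 546.8 N·m clockwise.
Speaker: 15 × 9.8 = 147 N down at 2.6 m → arm 2.6 m, τ = 147 × 2.6 = 382.2 N·m clockwise.
Hanging mass: 14 × 9.8 = 137.2 N down at 4.2 m → arm 4.2 m, τ = 137.2 × 4.2 = 576.2 N·m clockwise.
Net moment of the loads = 1505 N·m clockwise.
The upward force F acts at the right end, arm 6.2 m, giving F × 6.2 counterclockwise.
Στ = 0 ⇒ F × 6.2 = 1505 ⇒ F = 1505 / 6.2 = 243 N.

F ≈ 243 N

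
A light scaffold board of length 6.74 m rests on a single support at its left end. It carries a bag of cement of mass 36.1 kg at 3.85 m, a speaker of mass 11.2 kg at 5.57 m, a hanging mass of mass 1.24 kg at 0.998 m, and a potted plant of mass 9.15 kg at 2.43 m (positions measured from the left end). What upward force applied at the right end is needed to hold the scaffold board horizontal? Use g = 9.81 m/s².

Take moments about the left end.
Bag of cement: 36.1 × 9.81 = 354.1 N down at 3.85 m → arm 3.85 m, τ = 354.1 × 3.85 = 1363 N·m clockwise.
Speaker: 11.2 × 9.81 = 109.9 N down at 5.57 m → arm 5.57 m, τ = 109.9 × 5.57 = 612.1 N·m clockwise.
Hanging mass: 1.24 × 9.81 = 12.16 N down at 0.998 m → arm 0.998 m, τ = 12.16 × 0.998 = 12.14 N·m clockwise.
Potted plant: 9.15 × 9.81 = 89.76 N down at 2.43 m → arm 2.43 m, τ = 89.76 × 2.43 = 218.1 N·m clockwise.
Net moment of the loads = 2205 N·m clockwise.
The upward force F acts at the right end, arm 6.74 m, giving F × 6.74 counterclockwise.
Balancing moments: F × 6.74 = 2205, giving F = 2205 / 6.74 = 327 N.

F ≈ 327 N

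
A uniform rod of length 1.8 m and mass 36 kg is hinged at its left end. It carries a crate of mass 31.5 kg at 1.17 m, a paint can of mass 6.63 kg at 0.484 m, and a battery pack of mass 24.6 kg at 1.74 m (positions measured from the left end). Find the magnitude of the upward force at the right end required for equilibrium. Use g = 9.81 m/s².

About the left end:
Beam weight: 36 × 9.81 = 353.2 N down at 0.9 m → arm 0.9 m, τ = 353.2 × 0.9 = 317.9 N·m clockwise.
Crate: 31.5 × 9.81 = 309 N down at 1.17 m → arm 1.17 m, τ = 309 × 1.17 = 361.5 N·m clockwise.
Paint can: 6.63 × 9.81 = 65.04 N down at 0.484 m → arm 0.484 m, τ = 65.04 × 0.484 = 31.48 N·m clockwise.
Battery pack: 24.6 × 9.81 = 241.3 N down at 1.74 m → arm 1.74 m, τ = 241.3 × 1.74 = 419.9 N·m clockwise.
Net moment of the loads = 1131 N·m clockwise.
The upward force F acts at the right end, arm 1.8 m, giving F × 1.8 counterclockwise.
For rotational equilibrium, F × 1.8 = 1131, so F = 1131 / 1.8 = 628 N.

F ≈ 628 N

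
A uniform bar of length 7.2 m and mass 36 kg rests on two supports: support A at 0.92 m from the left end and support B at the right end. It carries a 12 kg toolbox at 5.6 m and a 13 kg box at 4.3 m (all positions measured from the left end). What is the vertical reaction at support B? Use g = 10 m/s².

R_B ≈ 313 N

Take moments about support A.
Beam weight: 36 × 10 = 360 N down at 3.6 m → arm 2.68 m, τ = 360 × 2.68 = 964.8 N·m clockwise.
Toolbox: 12 × 10 = 120 N down at 5.6 m → arm 4.68 m, τ = 120 × 4.68 = 561.6 N·m clockwise.
Box: 13 × 10 = 130 N down at 4.3 m → arm 3.38 m, τ = 130 × 3.38 = 439.4 N·m clockwise.
Net load moment about support A = 1966 N·m clockwise.
Reaction R at support B is upward at 7.2 m, arm 6.28 m → moment R × 6.28 counterclockwise.
Balancing moments: R × 6.28 = 1966, giving R = 313 N.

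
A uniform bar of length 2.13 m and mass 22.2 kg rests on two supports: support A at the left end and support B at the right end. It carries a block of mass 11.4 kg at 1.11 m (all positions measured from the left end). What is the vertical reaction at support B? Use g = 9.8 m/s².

R_B ≈ 167 N

Sum moments about support A (its reaction then has zero moment arm).
Beam weight: 22.2 × 9.8 = 217.6 N down at 1.065 m → arm 1.065 m, τ = 217.6 × 1.065 = 231.7 N·m clockwise.
Block: 11.4 × 9.8 = 111.7 N down at 1.11 m → arm 1.11 m, τ = 111.7 × 1.11 = 124 N·m clockwise.
Net load moment about support A = 355.7 N·m clockwise.
Reaction R at support B is upward at 2.13 m, arm 2.13 m → moment R × 2.13 counterclockwise.
Setting net torque to zero: R × 2.13 = 355.7 → R = 167 N.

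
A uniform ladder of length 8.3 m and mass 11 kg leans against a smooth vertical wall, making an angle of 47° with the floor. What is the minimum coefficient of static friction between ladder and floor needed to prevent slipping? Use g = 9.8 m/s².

μ_min ≈ 0.466

Sum moments about the foot of the ladder (the floor normal and friction both act there and drop out).
Ladder weight 11×9.8 = 107.8 N acts at 4.15 m along the ladder; its horizontal arm is 4.15·cos47° = 2.83 m → τ = 305.1 N·m clockwise.
Wall normal N acts horizontally at the top; its moment arm is the height L sinθ = 8.3·sin47° = 6.07 m, counterclockwise.
Balancing moments: N × 6.07 = 305.1, giving N = 50.26 N.
ΣFx = 0 ⇒ f = N_wall = 50.26 N. ΣFy = 0 ⇒ N_floor = 107.8 N.
μ_min = f / N_floor = 50.26 / 107.8 = 0.466.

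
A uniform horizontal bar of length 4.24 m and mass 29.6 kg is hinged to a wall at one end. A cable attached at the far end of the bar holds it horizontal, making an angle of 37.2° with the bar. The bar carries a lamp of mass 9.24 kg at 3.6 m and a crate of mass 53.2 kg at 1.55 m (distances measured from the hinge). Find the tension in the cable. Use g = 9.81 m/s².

Choose the hinge as the axis so the unknown hinge reaction has zero arm there.
Beam weight: 29.6 × 9.81 = 290.4 N down at 2.12 m → arm 2.12 m, τ = 290.4 × 2.12 = 615.6 N·m clockwise.
Lamp: 9.24 × 9.81 = 90.64 N down at 3.6 m → arm 3.6 m, τ = 90.64 × 3.6 = 326.3 N·m clockwise.
Crate: 53.2 × 9.81 = 521.9 N down at 1.55 m → arm 1.55 m, τ = 521.9 × 1.55 = 808.9 N·m clockwise.
Total clockwise load moment = 1751 N·m.
The cable tension T acts at 4.24 m; only its component perpendicular to the bar, T sinθ, produces torque. sin 37.2° = 0.6046.
Setting net torque to zero: T × 4.24 × 0.6046 = 1751 → T = 1751 / 2.564 = 683 N.

T ≈ 683 N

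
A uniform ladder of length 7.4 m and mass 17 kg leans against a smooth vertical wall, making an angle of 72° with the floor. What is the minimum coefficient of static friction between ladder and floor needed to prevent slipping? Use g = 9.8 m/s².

Taking torques about the foot of the ladder:
Ladder weight 17×9.8 = 166.6 N acts at 3.7 m along the ladder; its horizontal arm is 3.7·cos72° = 1.143 m → τ = 190.4 N·m clockwise.
Wall normal N acts horizontally at the top; its moment arm is the height L sinθ = 7.4·sin72° = 7.038 m, counterclockwise.
Balancing moments: N × 7.038 = 190.4, giving N = 27.05 N.
ΣFx = 0 ⇒ f = N_wall = 27.05 N. ΣFy = 0 ⇒ N_floor = 166.6 N.
μ_min = f / N_floor = 27.05 / 166.6 = 0.162.

μ_min ≈ 0.162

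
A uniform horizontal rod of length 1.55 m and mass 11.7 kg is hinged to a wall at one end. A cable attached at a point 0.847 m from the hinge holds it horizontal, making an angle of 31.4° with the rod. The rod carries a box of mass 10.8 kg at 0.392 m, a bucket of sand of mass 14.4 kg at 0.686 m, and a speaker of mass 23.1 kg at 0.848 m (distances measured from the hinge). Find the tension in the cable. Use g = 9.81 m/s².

Take moments about the hinge.
Beam weight: 11.7 × 9.81 = 114.8 N down at 0.775 m → arm 0.775 m, τ = 114.8 × 0.775 = 88.97 N·m clockwise.
Box: 10.8 × 9.81 = 105.9 N down at 0.392 m → arm 0.392 m, τ = 105.9 × 0.392 = 41.51 N·m clockwise.
Bucket of sand: 14.4 × 9.81 = 141.3 N down at 0.686 m → arm 0.686 m, τ = 141.3 × 0.686 = 96.93 N·m clockwise.
Speaker: 23.1 × 9.81 = 226.6 N down at 0.848 m → arm 0.848 m, τ = 226.6 × 0.848 = 192.2 N·m clockwise.
Total clockwise load moment = 419.6 N·m.
The cable tension T acts at 0.847 m; only its component perpendicular to the rod, T sinθ, produces torque. sin 31.4° = 0.521.
Setting net torque to zero: T × 0.847 × 0.521 = 419.6 → T = 419.6 / 0.4413 = 951 N.

T ≈ 951 N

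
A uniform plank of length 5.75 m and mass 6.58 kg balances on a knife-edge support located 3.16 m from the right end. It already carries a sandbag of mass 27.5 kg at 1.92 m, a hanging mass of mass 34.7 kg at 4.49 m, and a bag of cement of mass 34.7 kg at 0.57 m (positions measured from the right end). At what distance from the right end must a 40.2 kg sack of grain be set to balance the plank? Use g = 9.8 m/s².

x ≈ 5.14 m from the right end

Take moments about the knife-edge support (at 3.16 m from the right end).
Beam weight: 6.58 × 9.8 = 64.48 N down at 2.875 m → arm 0.285 m, τ = 64.48 × 0.285 = 18.38 N·m clockwise.
Sandbag: 27.5 × 9.8 = 269.5 N down at 1.92 m → arm 1.24 m, τ = 269.5 × 1.24 = 334.2 N·m clockwise.
Hanging mass: 34.7 × 9.8 = 340.1 N down at 4.49 m → arm 1.33 m, τ = 340.1 × 1.33 = 452.3 N·m counterclockwise.
Bag of cement: 34.7 × 9.8 = 340.1 N down at 0.57 m → arm 2.59 m, τ = 340.1 × 2.59 = 880.9 N·m clockwise.
Net moment of existing loads = 781.2 N·m clockwise.
The sack of grain weighs 40.2 × 9.8 = 394 N and must supply an equal counterclockwise moment, so its lever arm about the knife-edge support is 781.2 / 394 = 1.98 m.
That puts it at 3.16 + 1.98 = 5.14 m from the right end.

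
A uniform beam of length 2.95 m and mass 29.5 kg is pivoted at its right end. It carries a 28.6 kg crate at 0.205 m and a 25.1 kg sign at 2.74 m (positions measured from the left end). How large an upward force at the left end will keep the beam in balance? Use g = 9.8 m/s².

Take moments about the right end.
Beam weight: 29.5 × 9.8 = 289.1 N down at 1.475 m → arm 1.475 m, τ = 289.1 × 1.475 = 426.4 N·m counterclockwise.
Crate: 28.6 × 9.8 = 280.3 N down at 0.205 m → arm 2.745 m, τ = 280.3 × 2.745 = 769.4 N·m counterclockwise.
Sign: 25.1 × 9.8 = 246 N down at 2.74 m → arm 0.21 m, τ = 246 × 0.21 = 51.66 N·m counterclockwise.
Net moment of the loads = 1247 N·m counterclockwise.
The upward force F acts at the left end, arm 2.95 m, giving F × 2.95 clockwise.
For rotational equilibrium, F × 2.95 = 1247, so F = 1247 / 2.95 = 423 N.

F ≈ 423 N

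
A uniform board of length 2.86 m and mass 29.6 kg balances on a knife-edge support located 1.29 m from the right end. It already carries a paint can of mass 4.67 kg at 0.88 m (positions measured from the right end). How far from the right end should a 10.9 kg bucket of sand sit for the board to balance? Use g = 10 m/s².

x ≈ 1.09 m from the right end

Choose the knife-edge support (at 1.29 m from the right end) as the axis so the support reaction has zero arm there.
Beam weight: 29.6 × 10 = 296 N down at 1.43 m → arm 0.14 m, τ = 296 × 0.14 = 41.44 N·m counterclockwise.
Paint can: 4.67 × 10 = 46.7 N down at 0.88 m → arm 0.41 m, τ = 46.7 × 0.41 = 19.15 N·m clockwise.
Net moment of existing loads = 22.29 N·m counterclockwise.
The bucket of sand weighs 10.9 × 10 = 109 N and must supply an equal clockwise moment, so its lever arm about the knife-edge support is 22.29 / 109 = 0.204 m.
That puts it at 1.29 − 0.204 = 1.09 m from the right end.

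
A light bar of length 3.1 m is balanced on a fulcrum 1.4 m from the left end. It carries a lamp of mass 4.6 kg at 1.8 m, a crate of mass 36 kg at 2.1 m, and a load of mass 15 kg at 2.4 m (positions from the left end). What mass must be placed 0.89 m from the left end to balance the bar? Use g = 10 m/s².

Taking torques about the fulcrum (at 1.4 m from the left end):
Lamp: 4.6 × 10 = 46 N down at 1.8 m → arm 0.4 m, τ = 46 × 0.4 = 18.4 N·m clockwise.
Crate: 36 × 10 = 360 N down at 2.1 m → arm 0.7 m, τ = 360 × 0.7 = 252 N·m clockwise.
Load: 15 × 10 = 150 N down at 2.4 m → arm 1 m, τ = 150 × 1 = 150 N·m clockwise.
Net moment of known loads = 420.4 N·m clockwise.
An unknown mass m at 0.89 m has arm 0.51 m; its moment is m·g·0.51 counterclockwise.
For rotational equilibrium, m × 10 × 0.51 = 420.4, so m = 420.4 / (10 × 0.51) = 82.4 kg.

m ≈ 82.4 kg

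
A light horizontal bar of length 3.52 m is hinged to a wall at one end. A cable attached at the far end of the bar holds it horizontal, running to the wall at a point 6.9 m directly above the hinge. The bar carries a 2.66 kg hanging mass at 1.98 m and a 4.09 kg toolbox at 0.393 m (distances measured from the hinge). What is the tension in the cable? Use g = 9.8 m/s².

About the hinge:
Hanging mass: 2.66 × 9.8 = 26.07 N down at 1.98 m → arm 1.98 m, τ = 26.07 × 1.98 = 51.62 N·m clockwise.
Toolbox: 4.09 × 9.8 = 40.08 N down at 0.393 m → arm 0.393 m, τ = 40.08 × 0.393 = 15.75 N·m clockwise.
Total clockwise load moment = 67.37 N·m.
The cable tension T acts at 3.52 m; only its component perpendicular to the bar, T sinθ, produces torque. sinθ = h/√(h²+d²) = 6.9/√(6.9²+3.52²) = 0.8908.
Balancing moments: T × 3.52 × 0.8908 = 67.37, giving T = 67.37 / 3.136 = 21.5 N.

T ≈ 21.5 N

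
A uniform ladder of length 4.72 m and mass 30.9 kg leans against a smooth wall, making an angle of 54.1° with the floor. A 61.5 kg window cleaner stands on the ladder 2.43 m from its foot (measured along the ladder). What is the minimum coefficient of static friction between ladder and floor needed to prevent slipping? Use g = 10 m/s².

μ_min ≈ 0.369

Choose the foot of the ladder as the axis so the floor normal and friction both act there and drop out.
Ladder weight 30.9×10 = 309 N acts at 2.36 m along the ladder; its horizontal arm is 2.36·cos54.1° = 1.384 m → τ = 427.7 N·m clockwise.
Window cleaner: 61.5×10 = 615 N at 2.43 m → arm 1.425 m → τ = 876.4 N·m clockwise.
Wall normal N acts horizontally at the top; its moment arm is the height L sinθ = 4.72·sin54.1° = 3.823 m, counterclockwise.
Balancing moments: N × 3.823 = 1304, giving N = 341.1 N.
ΣFx = 0 ⇒ f = N_wall = 341.1 N. ΣFy = 0 ⇒ N_floor = 924 N.
μ_min = f / N_floor = 341.1 / 924 = 0.369.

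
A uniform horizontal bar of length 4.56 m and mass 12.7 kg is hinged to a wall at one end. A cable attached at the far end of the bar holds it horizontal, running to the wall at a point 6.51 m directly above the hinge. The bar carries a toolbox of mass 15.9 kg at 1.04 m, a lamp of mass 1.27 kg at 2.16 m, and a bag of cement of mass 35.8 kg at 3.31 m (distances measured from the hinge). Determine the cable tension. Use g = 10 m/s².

Taking torques about the hinge:
Beam weight: 12.7 × 10 = 127 N down at 2.28 m → arm 2.28 m, τ = 127 × 2.28 = 289.6 N·m clockwise.
Toolbox: 15.9 × 10 = 159 N down at 1.04 m → arm 1.04 m, τ = 159 × 1.04 = 165.4 N·m clockwise.
Lamp: 1.27 × 10 = 12.7 N down at 2.16 m → arm 2.16 m, τ = 12.7 × 2.16 = 27.43 N·m clockwise.
Bag of cement: 35.8 × 10 = 358 N down at 3.31 m → arm 3.31 m, τ = 358 × 3.31 = 1185 N·m clockwise.
Total clockwise load moment = 1667 N·m.
The cable tension T acts at 4.56 m; only its component perpendicular to the bar, T sinθ, produces torque. sinθ = h/√(h²+d²) = 6.51/√(6.51²+4.56²) = 0.8191.
Balancing moments: T × 4.56 × 0.8191 = 1667, giving T = 1667 / 3.735 = 446 N.

T ≈ 446 N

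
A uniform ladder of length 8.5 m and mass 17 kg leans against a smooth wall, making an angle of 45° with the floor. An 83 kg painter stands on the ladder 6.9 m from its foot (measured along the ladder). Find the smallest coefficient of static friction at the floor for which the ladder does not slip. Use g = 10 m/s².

μ_min ≈ 0.759

Sum moments about the foot of the ladder (the floor normal and friction both act there and drop out).
Ladder weight 17×10 = 170 N acts at 4.25 m along the ladder; its horizontal arm is 4.25·cos45° = 3.005 m → τ = 510.8 N·m clockwise.
Painter: 83×10 = 830 N at 6.9 m → arm 4.879 m → τ = 4050 N·m clockwise.
Wall normal N acts horizontally at the top; its moment arm is the height L sinθ = 8.5·sin45° = 6.01 m, counterclockwise.
For rotational equilibrium, N × 6.01 = 4561, so N = 758.9 N.
ΣFx = 0 ⇒ f = N_wall = 758.9 N. ΣFy = 0 ⇒ N_floor = 1000 N.
μ_min = f / N_floor = 758.9 / 1000 = 0.759.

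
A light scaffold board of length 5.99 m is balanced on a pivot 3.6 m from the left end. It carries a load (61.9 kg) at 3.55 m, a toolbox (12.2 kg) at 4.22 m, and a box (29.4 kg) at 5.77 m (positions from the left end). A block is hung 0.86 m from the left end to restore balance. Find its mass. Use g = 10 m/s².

Take moments about the pivot (at 3.6 m from the left end).
Load: 61.9 × 10 = 619 N down at 3.55 m → arm 0.05 m, τ = 619 × 0.05 = 30.95 N·m counterclockwise.
Toolbox: 12.2 × 10 = 122 N down at 4.22 m → arm 0.62 m, τ = 122 × 0.62 = 75.64 N·m clockwise.
Box: 29.4 × 10 = 294 N down at 5.77 m → arm 2.17 m, τ = 294 × 2.17 = 638 N·m clockwise.
Net moment of known loads = 682.7 N·m clockwise.
An unknown mass m at 0.86 m has arm 2.74 m; its moment is m·g·2.74 counterclockwise.
Setting net torque to zero: m × 10 × 2.74 = 682.7 → m = 682.7 / (10 × 2.74) = 24.9 kg.

m ≈ 24.9 kg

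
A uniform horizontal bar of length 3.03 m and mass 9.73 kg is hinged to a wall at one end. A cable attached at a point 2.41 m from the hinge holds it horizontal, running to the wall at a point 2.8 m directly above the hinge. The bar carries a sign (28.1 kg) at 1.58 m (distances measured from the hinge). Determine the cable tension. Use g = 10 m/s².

T ≈ 324 N

About the hinge:
Beam weight: 9.73 × 10 = 97.3 N down at 1.515 m → arm 1.515 m, τ = 97.3 × 1.515 = 147.4 N·m clockwise.
Sign: 28.1 × 10 = 281 N down at 1.58 m → arm 1.58 m, τ = 281 × 1.58 = 444 N·m clockwise.
Total clockwise load moment = 591.4 N·m.
The cable tension T acts at 2.41 m; only its component perpendicular to the bar, T sinθ, produces torque. sinθ = h/√(h²+d²) = 2.8/√(2.8²+2.41²) = 0.7579.
Balancing moments: T × 2.41 × 0.7579 = 591.4, giving T = 591.4 / 1.827 = 324 N.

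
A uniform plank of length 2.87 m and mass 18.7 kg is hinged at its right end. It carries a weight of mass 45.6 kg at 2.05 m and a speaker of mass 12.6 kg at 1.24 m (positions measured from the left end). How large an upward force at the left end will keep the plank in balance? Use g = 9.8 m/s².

F ≈ 289 N

Taking torques about the right end:
Beam weight: 18.7 × 9.8 = 183.3 N down at 1.435 m → arm 1.435 m, τ = 183.3 × 1.435 = 263 N·m counterclockwise.
Weight: 45.6 × 9.8 = 446.9 N down at 2.05 m → arm 0.82 m, τ = 446.9 × 0.82 = 366.5 N·m counterclockwise.
Speaker: 12.6 × 9.8 = 123.5 N down at 1.24 m → arm 1.63 m, τ = 123.5 × 1.63 = 201.3 N·m counterclockwise.
Net moment of the loads = 830.8 N·m counterclockwise.
The upward force F acts at the left end, arm 2.87 m, giving F × 2.87 clockwise.
Στ = 0 ⇒ F × 2.87 = 830.8 ⇒ F = 830.8 / 2.87 = 289 N.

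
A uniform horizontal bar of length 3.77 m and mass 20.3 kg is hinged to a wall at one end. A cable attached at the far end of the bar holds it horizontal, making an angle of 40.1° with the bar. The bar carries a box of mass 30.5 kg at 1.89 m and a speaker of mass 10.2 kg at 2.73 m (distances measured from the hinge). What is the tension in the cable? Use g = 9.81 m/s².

Sum moments about the hinge (the unknown hinge reaction has zero arm there).
Beam weight: 20.3 × 9.81 = 199.1 N down at 1.885 m → arm 1.885 m, τ = 199.1 × 1.885 = 375.3 N·m clockwise.
Box: 30.5 × 9.81 = 299.2 N down at 1.89 m → arm 1.89 m, τ = 299.2 × 1.89 = 565.5 N·m clockwise.
Speaker: 10.2 × 9.81 = 100.1 N down at 2.73 m → arm 2.73 m, τ = 100.1 × 2.73 = 273.3 N·m clockwise.
Total clockwise load moment = 1214 N·m.
The cable tension T acts at 3.77 m; only its component perpendicular to the bar, T sinθ, produces torque. sin 40.1° = 0.6441.
For rotational equilibrium, T × 3.77 × 0.6441 = 1214, so T = 1214 / 2.428 = 500 N.

T ≈ 500 N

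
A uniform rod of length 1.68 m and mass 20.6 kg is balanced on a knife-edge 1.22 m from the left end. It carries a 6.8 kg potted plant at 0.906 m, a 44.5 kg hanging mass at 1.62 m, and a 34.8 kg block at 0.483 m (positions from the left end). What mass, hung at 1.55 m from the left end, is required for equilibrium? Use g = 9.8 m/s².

Choose the knife-edge (at 1.22 m from the left end) as the axis so the support reaction has zero arm there.
Beam weight: 20.6 × 9.8 = 201.9 N down at 0.84 m → arm 0.38 m, τ = 201.9 × 0.38 = 76.72 N·m counterclockwise.
Potted plant: 6.8 × 9.8 = 66.64 N down at 0.906 m → arm 0.314 m, τ = 66.64 × 0.314 = 20.92 N·m counterclockwise.
Hanging mass: 44.5 × 9.8 = 436.1 N down at 1.62 m → arm 0.4 m, τ = 436.1 × 0.4 = 174.4 N·m clockwise.
Block: 34.8 × 9.8 = 341 N down at 0.483 m → arm 0.737 m, τ = 341 × 0.737 = 251.3 N·m counterclockwise.
Net moment of known loads = 174.5 N·m counterclockwise.
An unknown mass m at 1.55 m has arm 0.33 m; its moment is m·g·0.33 clockwise.
Στ = 0 ⇒ m × 9.8 × 0.33 = 174.5 ⇒ m = 174.5 / (9.8 × 0.33) = 54 kg.

m ≈ 54 kg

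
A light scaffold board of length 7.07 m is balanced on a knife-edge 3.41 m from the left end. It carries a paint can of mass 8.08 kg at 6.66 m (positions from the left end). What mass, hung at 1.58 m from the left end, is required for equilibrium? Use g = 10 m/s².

m ≈ 14.3 kg

Taking torques about the knife-edge (at 3.41 m from the left end):
Paint can: 8.08 × 10 = 80.8 N down at 6.66 m → arm 3.25 m, τ = 80.8 × 3.25 = 262.6 N·m clockwise.
Net moment of known loads = 262.6 N·m clockwise.
An unknown mass m at 1.58 m has arm 1.83 m; its moment is m·g·1.83 counterclockwise.
Setting net torque to zero: m × 10 × 1.83 = 262.6 → m = 262.6 / (10 × 1.83) = 14.3 kg.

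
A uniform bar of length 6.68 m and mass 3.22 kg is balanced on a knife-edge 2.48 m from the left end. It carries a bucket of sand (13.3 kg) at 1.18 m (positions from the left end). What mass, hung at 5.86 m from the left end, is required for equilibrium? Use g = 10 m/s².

Take moments about the knife-edge (at 2.48 m from the left end).
Beam weight: 3.22 × 10 = 32.2 N down at 3.34 m → arm 0.86 m, τ = 32.2 × 0.86 = 27.69 N·m clockwise.
Bucket of sand: 13.3 × 10 = 133 N down at 1.18 m → arm 1.3 m, τ = 133 × 1.3 = 172.9 N·m counterclockwise.
Net moment of known loads = 145.2 N·m counterclockwise.
An unknown mass m at 5.86 m has arm 3.38 m; its moment is m·g·3.38 clockwise.
For rotational equilibrium, m × 10 × 3.38 = 145.2, so m = 145.2 / (10 × 3.38) = 4.3 kg.

m ≈ 4.3 kg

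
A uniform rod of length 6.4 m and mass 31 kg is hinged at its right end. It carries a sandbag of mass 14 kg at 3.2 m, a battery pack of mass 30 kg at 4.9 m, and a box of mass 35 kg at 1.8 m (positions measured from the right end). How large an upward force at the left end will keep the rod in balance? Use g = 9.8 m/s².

F ≈ 542 N

Take moments about the right end.
Beam weight: 31 × 9.8 = 303.8 N down at 3.2 m → arm 3.2 m, τ = 303.8 × 3.2 = 972.2 N·m counterclockwise.
Sandbag: 14 × 9.8 = 137.2 N down at 3.2 m → arm 3.2 m, τ = 137.2 × 3.2 = 439 N·m counterclockwise.
Battery pack: 30 × 9.8 = 294 N down at 4.9 m → arm 4.9 m, τ = 294 × 4.9 = 1441 N·m counterclockwise.
Box: 35 × 9.8 = 343 N down at 1.8 m → arm 1.8 m, τ = 343 × 1.8 = 617.4 N·m counterclockwise.
Net moment of the loads = 3470 N·m counterclockwise.
The upward force F acts at the left end, arm 6.4 m, giving F × 6.4 clockwise.
Setting net torque to zero: F × 6.4 = 3470 → F = 3470 / 6.4 = 542 N.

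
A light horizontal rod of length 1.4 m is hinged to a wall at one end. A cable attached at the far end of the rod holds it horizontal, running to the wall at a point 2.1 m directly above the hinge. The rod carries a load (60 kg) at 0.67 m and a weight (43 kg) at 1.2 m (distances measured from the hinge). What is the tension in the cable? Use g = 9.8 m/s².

Sum moments about the hinge (the unknown hinge reaction has zero arm there).
Load: 60 × 9.8 = 588 N down at 0.67 m → arm 0.67 m, τ = 588 × 0.67 = 394 N·m clockwise.
Weight: 43 × 9.8 = 421.4 N down at 1.2 m → arm 1.2 m, τ = 421.4 × 1.2 = 505.7 N·m clockwise.
Total clockwise load moment = 899.7 N·m.
The cable tension T acts at 1.4 m; only its component perpendicular to the rod, T sinθ, produces torque. sinθ = h/√(h²+d²) = 2.1/√(2.1²+1.4²) = 0.8321.
For rotational equilibrium, T × 1.4 × 0.8321 = 899.7, so T = 899.7 / 1.165 = 772 N.

T ≈ 772 N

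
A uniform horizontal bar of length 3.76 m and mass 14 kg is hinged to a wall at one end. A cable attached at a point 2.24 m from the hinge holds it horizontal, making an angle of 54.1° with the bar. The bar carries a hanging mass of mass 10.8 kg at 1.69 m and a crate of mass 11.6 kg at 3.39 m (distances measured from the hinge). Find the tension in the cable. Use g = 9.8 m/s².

Taking torques about the hinge:
Beam weight: 14 × 9.8 = 137.2 N down at 1.88 m → arm 1.88 m, τ = 137.2 × 1.88 = 257.9 N·m clockwise.
Hanging mass: 10.8 × 9.8 = 105.8 N down at 1.69 m → arm 1.69 m, τ = 105.8 × 1.69 = 178.8 N·m clockwise.
Crate: 11.6 × 9.8 = 113.7 N down at 3.39 m → arm 3.39 m, τ = 113.7 × 3.39 = 385.4 N·m clockwise.
Total clockwise load moment = 822.1 N·m.
The cable tension T acts at 2.24 m; only its component perpendicular to the bar, T sinθ, produces torque. sin 54.1° = 0.81.
Στ = 0 ⇒ T × 2.24 × 0.81 = 822.1 ⇒ T = 822.1 / 1.814 = 453 N.

T ≈ 453 N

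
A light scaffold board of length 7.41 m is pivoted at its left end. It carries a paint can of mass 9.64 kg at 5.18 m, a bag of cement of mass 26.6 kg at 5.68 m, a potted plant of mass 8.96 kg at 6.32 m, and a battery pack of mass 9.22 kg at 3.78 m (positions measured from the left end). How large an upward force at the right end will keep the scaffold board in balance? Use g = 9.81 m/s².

Take moments about the left end.
Paint can: 9.64 × 9.81 = 94.57 N down at 5.18 m → arm 5.18 m, τ = 94.57 × 5.18 = 489.9 N·m clockwise.
Bag of cement: 26.6 × 9.81 = 260.9 N down at 5.68 m → arm 5.68 m, τ = 260.9 × 5.68 = 1482 N·m clockwise.
Potted plant: 8.96 × 9.81 = 87.9 N down at 6.32 m → arm 6.32 m, τ = 87.9 × 6.32 = 555.5 N·m clockwise.
Battery pack: 9.22 × 9.81 = 90.45 N down at 3.78 m → arm 3.78 m, τ = 90.45 × 3.78 = 341.9 N·m clockwise.
Net moment of the loads = 2869 N·m clockwise.
The upward force F acts at the right end, arm 7.41 m, giving F × 7.41 counterclockwise.
Balancing moments: F × 7.41 = 2869, giving F = 2869 / 7.41 = 387 N.

F ≈ 387 N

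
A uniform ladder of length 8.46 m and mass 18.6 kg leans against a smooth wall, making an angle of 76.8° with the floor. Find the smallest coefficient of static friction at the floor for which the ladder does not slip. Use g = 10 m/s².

μ_min ≈ 0.117

Choose the foot of the ladder as the axis so the floor normal and friction both act there and drop out.
Ladder weight 18.6×10 = 186 N acts at 4.23 m along the ladder; its horizontal arm is 4.23·cos76.8° = 0.9659 m → τ = 179.7 N·m clockwise.
Wall normal N acts horizontally at the top; its moment arm is the height L sinθ = 8.46·sin76.8° = 8.236 m, counterclockwise.
For rotational equilibrium, N × 8.236 = 179.7, so N = 21.82 N.
ΣFx = 0 ⇒ f = N_wall = 21.82 N. ΣFy = 0 ⇒ N_floor = 186 N.
μ_min = f / N_floor = 21.82 / 186 = 0.117.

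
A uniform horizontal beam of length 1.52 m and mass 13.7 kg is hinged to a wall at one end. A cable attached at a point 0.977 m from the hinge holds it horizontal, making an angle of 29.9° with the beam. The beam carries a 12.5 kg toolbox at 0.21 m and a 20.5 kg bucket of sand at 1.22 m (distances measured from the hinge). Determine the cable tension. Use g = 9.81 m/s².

Choose the hinge as the axis so the unknown hinge reaction has zero arm there.
Beam weight: 13.7 × 9.81 = 134.4 N down at 0.76 m → arm 0.76 m, τ = 134.4 × 0.76 = 102.1 N·m clockwise.
Toolbox: 12.5 × 9.81 = 122.6 N down at 0.21 m → arm 0.21 m, τ = 122.6 × 0.21 = 25.75 N·m clockwise.
Bucket of sand: 20.5 × 9.81 = 201.1 N down at 1.22 m → arm 1.22 m, τ = 201.1 × 1.22 = 245.3 N·m clockwise.
Total clockwise load moment = 373.1 N·m.
The cable tension T acts at 0.977 m; only its component perpendicular to the beam, T sinθ, produces torque. sin 29.9° = 0.4985.
Στ = 0 ⇒ T × 0.977 × 0.4985 = 373.1 ⇒ T = 373.1 / 0.487 = 766 N.

T ≈ 766 N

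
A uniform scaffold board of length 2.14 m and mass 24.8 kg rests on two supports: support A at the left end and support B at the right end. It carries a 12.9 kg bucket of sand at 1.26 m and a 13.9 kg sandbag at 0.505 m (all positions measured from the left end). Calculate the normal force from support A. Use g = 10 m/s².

Taking torques about support B:
Beam weight: 24.8 × 10 = 248 N down at 1.07 m → arm 1.07 m, τ = 248 × 1.07 = 265.4 N·m counterclockwise.
Bucket of sand: 12.9 × 10 = 129 N down at 1.26 m → arm 0.88 m, τ = 129 × 0.88 = 113.5 N·m counterclockwise.
Sandbag: 13.9 × 10 = 139 N down at 0.505 m → arm 1.635 m, τ = 139 × 1.635 = 227.3 N·m counterclockwise.
Net load moment about support B = 606.2 N·m counterclockwise.
Reaction R at support A is upward at 0 m, arm 2.14 m → moment R × 2.14 clockwise.
Balancing moments: R × 2.14 = 606.2, giving R = 283 N.

R_A ≈ 283 N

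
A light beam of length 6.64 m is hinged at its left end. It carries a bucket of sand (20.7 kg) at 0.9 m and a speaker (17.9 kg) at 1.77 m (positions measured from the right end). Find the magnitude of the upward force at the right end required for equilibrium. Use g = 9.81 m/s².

F ≈ 304 N

About the left end:
Bucket of sand: 20.7 × 9.81 = 203.1 N down at 0.9 m → arm 5.74 m, τ = 203.1 × 5.74 = 1166 N·m clockwise.
Speaker: 17.9 × 9.81 = 175.6 N down at 1.77 m → arm 4.87 m, τ = 175.6 × 4.87 = 855.2 N·m clockwise.
Net moment of the loads = 2021 N·m clockwise.
The upward force F acts at the right end, arm 6.64 m, giving F × 6.64 counterclockwise.
Setting net torque to zero: F × 6.64 = 2021 → F = 2021 / 6.64 = 304 N.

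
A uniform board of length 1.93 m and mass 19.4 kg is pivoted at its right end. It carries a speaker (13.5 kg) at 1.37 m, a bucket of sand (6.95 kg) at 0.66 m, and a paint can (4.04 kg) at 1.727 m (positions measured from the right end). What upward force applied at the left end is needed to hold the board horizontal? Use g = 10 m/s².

Take moments about the right end.
Beam weight: 19.4 × 10 = 194 N down at 0.965 m → arm 0.965 m, τ = 194 × 0.965 = 187.2 N·m counterclockwise.
Speaker: 13.5 × 10 = 135 N down at 1.37 m → arm 1.37 m, τ = 135 × 1.37 = 185 N·m counterclockwise.
Bucket of sand: 6.95 × 10 = 69.5 N down at 0.66 m → arm 0.66 m, τ = 69.5 × 0.66 = 45.87 N·m counterclockwise.
Paint can: 4.04 × 10 = 40.4 N down at 1.727 m → arm 1.727 m, τ = 40.4 × 1.727 = 69.77 N·m counterclockwise.
Net moment of the loads = 487.8 N·m counterclockwise.
The upward force F acts at the left end, arm 1.93 m, giving F × 1.93 clockwise.
Balancing moments: F × 1.93 = 487.8, giving F = 487.8 / 1.93 = 253 N.

F ≈ 253 N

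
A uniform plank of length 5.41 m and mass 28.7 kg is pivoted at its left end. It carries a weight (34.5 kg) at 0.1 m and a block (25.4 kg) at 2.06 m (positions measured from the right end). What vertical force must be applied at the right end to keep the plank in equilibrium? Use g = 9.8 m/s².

Sum moments about the left end (the unknown pivot reaction has zero arm there).
Beam weight: 28.7 × 9.8 = 281.3 N down at 2.705 m → arm 2.705 m, τ = 281.3 × 2.705 = 760.9 N·m clockwise.
Weight: 34.5 × 9.8 = 338.1 N down at 0.1 m → arm 5.31 m, τ = 338.1 × 5.31 = 1795 N·m clockwise.
Block: 25.4 × 9.8 = 248.9 N down at 2.06 m → arm 3.35 m, τ = 248.9 × 3.35 = 833.8 N·m clockwise.
Net moment of the loads = 3390 N·m clockwise.
The upward force F acts at the right end, arm 5.41 m, giving F × 5.41 counterclockwise.
Balancing moments: F × 5.41 = 3390, giving F = 3390 / 5.41 = 627 N.

F ≈ 627 N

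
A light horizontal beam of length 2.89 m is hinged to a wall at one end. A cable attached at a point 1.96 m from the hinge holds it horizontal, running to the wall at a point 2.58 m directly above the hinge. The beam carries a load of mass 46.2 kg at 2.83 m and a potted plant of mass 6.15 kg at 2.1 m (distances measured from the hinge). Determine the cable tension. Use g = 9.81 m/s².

T ≈ 903 N

Take moments about the hinge.
Load: 46.2 × 9.81 = 453.2 N down at 2.83 m → arm 2.83 m, τ = 453.2 × 2.83 = 1283 N·m clockwise.
Potted plant: 6.15 × 9.81 = 60.33 N down at 2.1 m → arm 2.1 m, τ = 60.33 × 2.1 = 126.7 N·m clockwise.
Total clockwise load moment = 1410 N·m.
The cable tension T acts at 1.96 m; only its component perpendicular to the beam, T sinθ, produces torque. sinθ = h/√(h²+d²) = 2.58/√(2.58²+1.96²) = 0.7963.
Setting net torque to zero: T × 1.96 × 0.7963 = 1410 → T = 1410 / 1.561 = 903 N.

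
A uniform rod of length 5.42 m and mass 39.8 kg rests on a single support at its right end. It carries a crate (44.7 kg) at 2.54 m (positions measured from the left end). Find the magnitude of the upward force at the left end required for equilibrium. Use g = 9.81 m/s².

Taking torques about the right end:
Beam weight: 39.8 × 9.81 = 390.4 N down at 2.71 m → arm 2.71 m, τ = 390.4 × 2.71 = 1058 N·m counterclockwise.
Crate: 44.7 × 9.81 = 438.5 N down at 2.54 m → arm 2.88 m, τ = 438.5 × 2.88 = 1263 N·m counterclockwise.
Net moment of the loads = 2321 N·m counterclockwise.
The upward force F acts at the left end, arm 5.42 m, giving F × 5.42 clockwise.
Στ = 0 ⇒ F × 5.42 = 2321 ⇒ F = 2321 / 5.42 = 428 N.

F ≈ 428 N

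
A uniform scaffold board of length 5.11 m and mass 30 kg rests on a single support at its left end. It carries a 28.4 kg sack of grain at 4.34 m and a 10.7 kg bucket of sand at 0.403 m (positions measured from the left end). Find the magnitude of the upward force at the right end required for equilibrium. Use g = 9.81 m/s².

F ≈ 392 N

Taking torques about the left end:
Beam weight: 30 × 9.81 = 294.3 N down at 2.555 m → arm 2.555 m, τ = 294.3 × 2.555 = 751.9 N·m clockwise.
Sack of grain: 28.4 × 9.81 = 278.6 N down at 4.34 m → arm 4.34 m, τ = 278.6 × 4.34 = 1209 N·m clockwise.
Bucket of sand: 10.7 × 9.81 = 105 N down at 0.403 m → arm 0.403 m, τ = 105 × 0.403 = 42.32 N·m clockwise.
Net moment of the loads = 2003 N·m clockwise.
The upward force F acts at the right end, arm 5.11 m, giving F × 5.11 counterclockwise.
Setting net torque to zero: F × 5.11 = 2003 → F = 2003 / 5.11 = 392 N.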